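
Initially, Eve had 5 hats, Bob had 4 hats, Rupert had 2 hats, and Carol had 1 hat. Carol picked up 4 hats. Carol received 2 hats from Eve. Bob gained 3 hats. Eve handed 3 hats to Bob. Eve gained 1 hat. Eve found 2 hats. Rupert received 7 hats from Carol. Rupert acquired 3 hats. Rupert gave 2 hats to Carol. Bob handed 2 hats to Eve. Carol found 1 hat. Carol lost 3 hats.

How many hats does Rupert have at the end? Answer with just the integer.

Tracking counts step by step:
Start: Eve=5, Bob=4, Rupert=2, Carol=1
Event 1 (Carol +4): Carol: 1 -> 5. State: Eve=5, Bob=4, Rupert=2, Carol=5
Event 2 (Eve -> Carol, 2): Eve: 5 -> 3, Carol: 5 -> 7. State: Eve=3, Bob=4, Rupert=2, Carol=7
Event 3 (Bob +3): Bob: 4 -> 7. State: Eve=3, Bob=7, Rupert=2, Carol=7
Event 4 (Eve -> Bob, 3): Eve: 3 -> 0, Bob: 7 -> 10. State: Eve=0, Bob=10, Rupert=2, Carol=7
Event 5 (Eve +1): Eve: 0 -> 1. State: Eve=1, Bob=10, Rupert=2, Carol=7
Event 6 (Eve +2): Eve: 1 -> 3. State: Eve=3, Bob=10, Rupert=2, Carol=7
Event 7 (Carol -> Rupert, 7): Carol: 7 -> 0, Rupert: 2 -> 9. State: Eve=3, Bob=10, Rupert=9, Carol=0
Event 8 (Rupert +3): Rupert: 9 -> 12. State: Eve=3, Bob=10, Rupert=12, Carol=0
Event 9 (Rupert -> Carol, 2): Rupert: 12 -> 10, Carol: 0 -> 2. State: Eve=3, Bob=10, Rupert=10, Carol=2
Event 10 (Bob -> Eve, 2): Bob: 10 -> 8, Eve: 3 -> 5. State: Eve=5, Bob=8, Rupert=10, Carol=2
Event 11 (Carol +1): Carol: 2 -> 3. State: Eve=5, Bob=8, Rupert=10, Carol=3
Event 12 (Carol -3): Carol: 3 -> 0. State: Eve=5, Bob=8, Rupert=10, Carol=0

Rupert's final count: 10

Answer: 10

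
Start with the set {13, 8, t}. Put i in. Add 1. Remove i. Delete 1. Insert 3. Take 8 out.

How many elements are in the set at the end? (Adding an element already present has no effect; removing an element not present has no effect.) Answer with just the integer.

Tracking the set through each operation:
Start: {13, 8, t}
Event 1 (add i): added. Set: {13, 8, i, t}
Event 2 (add 1): added. Set: {1, 13, 8, i, t}
Event 3 (remove i): removed. Set: {1, 13, 8, t}
Event 4 (remove 1): removed. Set: {13, 8, t}
Event 5 (add 3): added. Set: {13, 3, 8, t}
Event 6 (remove 8): removed. Set: {13, 3, t}

Final set: {13, 3, t} (size 3)

Answer: 3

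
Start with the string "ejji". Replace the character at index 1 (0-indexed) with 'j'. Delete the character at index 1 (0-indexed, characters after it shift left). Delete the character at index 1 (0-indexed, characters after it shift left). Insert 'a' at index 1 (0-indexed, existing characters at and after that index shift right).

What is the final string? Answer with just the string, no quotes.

Answer: eai

Derivation:
Applying each edit step by step:
Start: "ejji"
Op 1 (replace idx 1: 'j' -> 'j'): "ejji" -> "ejji"
Op 2 (delete idx 1 = 'j'): "ejji" -> "eji"
Op 3 (delete idx 1 = 'j'): "eji" -> "ei"
Op 4 (insert 'a' at idx 1): "ei" -> "eai"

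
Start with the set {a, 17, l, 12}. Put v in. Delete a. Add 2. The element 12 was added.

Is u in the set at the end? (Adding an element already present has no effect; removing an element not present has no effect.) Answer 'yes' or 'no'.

Answer: no

Derivation:
Tracking the set through each operation:
Start: {12, 17, a, l}
Event 1 (add v): added. Set: {12, 17, a, l, v}
Event 2 (remove a): removed. Set: {12, 17, l, v}
Event 3 (add 2): added. Set: {12, 17, 2, l, v}
Event 4 (add 12): already present, no change. Set: {12, 17, 2, l, v}

Final set: {12, 17, 2, l, v} (size 5)
u is NOT in the final set.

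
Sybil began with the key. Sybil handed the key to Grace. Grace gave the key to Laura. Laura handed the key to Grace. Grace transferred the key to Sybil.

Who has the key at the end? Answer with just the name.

Tracking the key through each event:
Start: Sybil has the key.
After event 1: Grace has the key.
After event 2: Laura has the key.
After event 3: Grace has the key.
After event 4: Sybil has the key.

Answer: Sybil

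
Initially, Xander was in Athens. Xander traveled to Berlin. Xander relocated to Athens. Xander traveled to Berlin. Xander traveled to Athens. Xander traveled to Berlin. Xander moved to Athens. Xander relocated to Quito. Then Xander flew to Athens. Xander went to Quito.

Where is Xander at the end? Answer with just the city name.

Tracking Xander's location:
Start: Xander is in Athens.
After move 1: Athens -> Berlin. Xander is in Berlin.
After move 2: Berlin -> Athens. Xander is in Athens.
After move 3: Athens -> Berlin. Xander is in Berlin.
After move 4: Berlin -> Athens. Xander is in Athens.
After move 5: Athens -> Berlin. Xander is in Berlin.
After move 6: Berlin -> Athens. Xander is in Athens.
After move 7: Athens -> Quito. Xander is in Quito.
After move 8: Quito -> Athens. Xander is in Athens.
After move 9: Athens -> Quito. Xander is in Quito.

Answer: Quito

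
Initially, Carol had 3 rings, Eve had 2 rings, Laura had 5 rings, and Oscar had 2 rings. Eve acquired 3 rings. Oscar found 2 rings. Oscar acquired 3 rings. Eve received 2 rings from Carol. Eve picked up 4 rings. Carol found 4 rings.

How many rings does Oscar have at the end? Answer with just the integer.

Answer: 7

Derivation:
Tracking counts step by step:
Start: Carol=3, Eve=2, Laura=5, Oscar=2
Event 1 (Eve +3): Eve: 2 -> 5. State: Carol=3, Eve=5, Laura=5, Oscar=2
Event 2 (Oscar +2): Oscar: 2 -> 4. State: Carol=3, Eve=5, Laura=5, Oscar=4
Event 3 (Oscar +3): Oscar: 4 -> 7. State: Carol=3, Eve=5, Laura=5, Oscar=7
Event 4 (Carol -> Eve, 2): Carol: 3 -> 1, Eve: 5 -> 7. State: Carol=1, Eve=7, Laura=5, Oscar=7
Event 5 (Eve +4): Eve: 7 -> 11. State: Carol=1, Eve=11, Laura=5, Oscar=7
Event 6 (Carol +4): Carol: 1 -> 5. State: Carol=5, Eve=11, Laura=5, Oscar=7

Oscar's final count: 7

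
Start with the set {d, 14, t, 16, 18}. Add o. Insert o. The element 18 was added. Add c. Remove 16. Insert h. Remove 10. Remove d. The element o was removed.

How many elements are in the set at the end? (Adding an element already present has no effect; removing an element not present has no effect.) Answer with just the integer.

Answer: 5

Derivation:
Tracking the set through each operation:
Start: {14, 16, 18, d, t}
Event 1 (add o): added. Set: {14, 16, 18, d, o, t}
Event 2 (add o): already present, no change. Set: {14, 16, 18, d, o, t}
Event 3 (add 18): already present, no change. Set: {14, 16, 18, d, o, t}
Event 4 (add c): added. Set: {14, 16, 18, c, d, o, t}
Event 5 (remove 16): removed. Set: {14, 18, c, d, o, t}
Event 6 (add h): added. Set: {14, 18, c, d, h, o, t}
Event 7 (remove 10): not present, no change. Set: {14, 18, c, d, h, o, t}
Event 8 (remove d): removed. Set: {14, 18, c, h, o, t}
Event 9 (remove o): removed. Set: {14, 18, c, h, t}

Final set: {14, 18, c, h, t} (size 5)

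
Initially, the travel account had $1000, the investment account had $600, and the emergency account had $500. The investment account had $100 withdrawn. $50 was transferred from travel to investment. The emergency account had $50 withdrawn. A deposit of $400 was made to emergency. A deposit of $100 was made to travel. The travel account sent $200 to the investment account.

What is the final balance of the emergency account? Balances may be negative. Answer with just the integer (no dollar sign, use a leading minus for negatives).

Answer: 850

Derivation:
Tracking account balances step by step:
Start: travel=1000, investment=600, emergency=500
Event 1 (withdraw 100 from investment): investment: 600 - 100 = 500. Balances: travel=1000, investment=500, emergency=500
Event 2 (transfer 50 travel -> investment): travel: 1000 - 50 = 950, investment: 500 + 50 = 550. Balances: travel=950, investment=550, emergency=500
Event 3 (withdraw 50 from emergency): emergency: 500 - 50 = 450. Balances: travel=950, investment=550, emergency=450
Event 4 (deposit 400 to emergency): emergency: 450 + 400 = 850. Balances: travel=950, investment=550, emergency=850
Event 5 (deposit 100 to travel): travel: 950 + 100 = 1050. Balances: travel=1050, investment=550, emergency=850
Event 6 (transfer 200 travel -> investment): travel: 1050 - 200 = 850, investment: 550 + 200 = 750. Balances: travel=850, investment=750, emergency=850

Final balance of emergency: 850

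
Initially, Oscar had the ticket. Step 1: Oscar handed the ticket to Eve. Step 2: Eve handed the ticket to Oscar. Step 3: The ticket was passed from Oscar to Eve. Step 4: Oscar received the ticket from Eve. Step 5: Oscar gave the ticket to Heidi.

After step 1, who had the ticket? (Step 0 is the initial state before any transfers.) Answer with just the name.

Tracking the ticket holder through step 1:
After step 0 (start): Oscar
After step 1: Eve

At step 1, the holder is Eve.

Answer: Eve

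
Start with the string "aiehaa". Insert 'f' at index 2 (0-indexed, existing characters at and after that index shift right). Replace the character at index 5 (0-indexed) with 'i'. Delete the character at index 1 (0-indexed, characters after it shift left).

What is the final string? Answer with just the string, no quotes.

Answer: afehia

Derivation:
Applying each edit step by step:
Start: "aiehaa"
Op 1 (insert 'f' at idx 2): "aiehaa" -> "aifehaa"
Op 2 (replace idx 5: 'a' -> 'i'): "aifehaa" -> "aifehia"
Op 3 (delete idx 1 = 'i'): "aifehia" -> "afehia"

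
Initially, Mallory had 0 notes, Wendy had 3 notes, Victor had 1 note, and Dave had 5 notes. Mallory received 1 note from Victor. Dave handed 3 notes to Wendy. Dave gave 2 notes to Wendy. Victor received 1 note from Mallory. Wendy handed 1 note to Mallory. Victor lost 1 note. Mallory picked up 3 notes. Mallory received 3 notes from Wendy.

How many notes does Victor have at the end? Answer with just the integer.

Answer: 0

Derivation:
Tracking counts step by step:
Start: Mallory=0, Wendy=3, Victor=1, Dave=5
Event 1 (Victor -> Mallory, 1): Victor: 1 -> 0, Mallory: 0 -> 1. State: Mallory=1, Wendy=3, Victor=0, Dave=5
Event 2 (Dave -> Wendy, 3): Dave: 5 -> 2, Wendy: 3 -> 6. State: Mallory=1, Wendy=6, Victor=0, Dave=2
Event 3 (Dave -> Wendy, 2): Dave: 2 -> 0, Wendy: 6 -> 8. State: Mallory=1, Wendy=8, Victor=0, Dave=0
Event 4 (Mallory -> Victor, 1): Mallory: 1 -> 0, Victor: 0 -> 1. State: Mallory=0, Wendy=8, Victor=1, Dave=0
Event 5 (Wendy -> Mallory, 1): Wendy: 8 -> 7, Mallory: 0 -> 1. State: Mallory=1, Wendy=7, Victor=1, Dave=0
Event 6 (Victor -1): Victor: 1 -> 0. State: Mallory=1, Wendy=7, Victor=0, Dave=0
Event 7 (Mallory +3): Mallory: 1 -> 4. State: Mallory=4, Wendy=7, Victor=0, Dave=0
Event 8 (Wendy -> Mallory, 3): Wendy: 7 -> 4, Mallory: 4 -> 7. State: Mallory=7, Wendy=4, Victor=0, Dave=0

Victor's final count: 0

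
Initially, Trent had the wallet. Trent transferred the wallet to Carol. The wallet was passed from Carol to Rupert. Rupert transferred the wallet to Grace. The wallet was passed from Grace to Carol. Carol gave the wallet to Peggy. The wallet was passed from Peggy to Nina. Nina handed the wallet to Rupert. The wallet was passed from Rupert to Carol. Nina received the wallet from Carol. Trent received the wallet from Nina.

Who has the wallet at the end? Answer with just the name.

Tracking the wallet through each event:
Start: Trent has the wallet.
After event 1: Carol has the wallet.
After event 2: Rupert has the wallet.
After event 3: Grace has the wallet.
After event 4: Carol has the wallet.
After event 5: Peggy has the wallet.
After event 6: Nina has the wallet.
After event 7: Rupert has the wallet.
After event 8: Carol has the wallet.
After event 9: Nina has the wallet.
After event 10: Trent has the wallet.

Answer: Trent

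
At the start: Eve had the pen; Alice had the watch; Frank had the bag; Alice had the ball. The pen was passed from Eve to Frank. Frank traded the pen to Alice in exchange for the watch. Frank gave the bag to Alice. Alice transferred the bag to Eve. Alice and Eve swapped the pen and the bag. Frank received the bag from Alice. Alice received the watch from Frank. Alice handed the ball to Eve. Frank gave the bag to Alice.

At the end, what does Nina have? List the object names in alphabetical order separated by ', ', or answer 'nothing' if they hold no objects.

Tracking all object holders:
Start: pen:Eve, watch:Alice, bag:Frank, ball:Alice
Event 1 (give pen: Eve -> Frank). State: pen:Frank, watch:Alice, bag:Frank, ball:Alice
Event 2 (swap pen<->watch: now pen:Alice, watch:Frank). State: pen:Alice, watch:Frank, bag:Frank, ball:Alice
Event 3 (give bag: Frank -> Alice). State: pen:Alice, watch:Frank, bag:Alice, ball:Alice
Event 4 (give bag: Alice -> Eve). State: pen:Alice, watch:Frank, bag:Eve, ball:Alice
Event 5 (swap pen<->bag: now pen:Eve, bag:Alice). State: pen:Eve, watch:Frank, bag:Alice, ball:Alice
Event 6 (give bag: Alice -> Frank). State: pen:Eve, watch:Frank, bag:Frank, ball:Alice
Event 7 (give watch: Frank -> Alice). State: pen:Eve, watch:Alice, bag:Frank, ball:Alice
Event 8 (give ball: Alice -> Eve). State: pen:Eve, watch:Alice, bag:Frank, ball:Eve
Event 9 (give bag: Frank -> Alice). State: pen:Eve, watch:Alice, bag:Alice, ball:Eve

Final state: pen:Eve, watch:Alice, bag:Alice, ball:Eve
Nina holds: (nothing).

Answer: nothing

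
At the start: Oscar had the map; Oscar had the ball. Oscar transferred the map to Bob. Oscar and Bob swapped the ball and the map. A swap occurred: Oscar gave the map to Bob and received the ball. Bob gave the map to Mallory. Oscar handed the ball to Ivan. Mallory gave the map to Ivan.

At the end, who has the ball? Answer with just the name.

Tracking all object holders:
Start: map:Oscar, ball:Oscar
Event 1 (give map: Oscar -> Bob). State: map:Bob, ball:Oscar
Event 2 (swap ball<->map: now ball:Bob, map:Oscar). State: map:Oscar, ball:Bob
Event 3 (swap map<->ball: now map:Bob, ball:Oscar). State: map:Bob, ball:Oscar
Event 4 (give map: Bob -> Mallory). State: map:Mallory, ball:Oscar
Event 5 (give ball: Oscar -> Ivan). State: map:Mallory, ball:Ivan
Event 6 (give map: Mallory -> Ivan). State: map:Ivan, ball:Ivan

Final state: map:Ivan, ball:Ivan
The ball is held by Ivan.

Answer: Ivan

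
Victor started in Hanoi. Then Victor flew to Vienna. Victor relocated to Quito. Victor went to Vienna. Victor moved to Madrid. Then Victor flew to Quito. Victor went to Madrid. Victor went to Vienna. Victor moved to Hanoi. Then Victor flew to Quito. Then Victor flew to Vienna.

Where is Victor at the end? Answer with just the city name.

Answer: Vienna

Derivation:
Tracking Victor's location:
Start: Victor is in Hanoi.
After move 1: Hanoi -> Vienna. Victor is in Vienna.
After move 2: Vienna -> Quito. Victor is in Quito.
After move 3: Quito -> Vienna. Victor is in Vienna.
After move 4: Vienna -> Madrid. Victor is in Madrid.
After move 5: Madrid -> Quito. Victor is in Quito.
After move 6: Quito -> Madrid. Victor is in Madrid.
After move 7: Madrid -> Vienna. Victor is in Vienna.
After move 8: Vienna -> Hanoi. Victor is in Hanoi.
After move 9: Hanoi -> Quito. Victor is in Quito.
After move 10: Quito -> Vienna. Victor is in Vienna.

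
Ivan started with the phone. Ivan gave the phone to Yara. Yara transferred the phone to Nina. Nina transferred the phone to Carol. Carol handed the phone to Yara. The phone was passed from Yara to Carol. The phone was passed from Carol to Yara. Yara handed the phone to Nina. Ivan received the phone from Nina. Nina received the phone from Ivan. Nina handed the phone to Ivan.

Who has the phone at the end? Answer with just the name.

Answer: Ivan

Derivation:
Tracking the phone through each event:
Start: Ivan has the phone.
After event 1: Yara has the phone.
After event 2: Nina has the phone.
After event 3: Carol has the phone.
After event 4: Yara has the phone.
After event 5: Carol has the phone.
After event 6: Yara has the phone.
After event 7: Nina has the phone.
After event 8: Ivan has the phone.
After event 9: Nina has the phone.
After event 10: Ivan has the phone.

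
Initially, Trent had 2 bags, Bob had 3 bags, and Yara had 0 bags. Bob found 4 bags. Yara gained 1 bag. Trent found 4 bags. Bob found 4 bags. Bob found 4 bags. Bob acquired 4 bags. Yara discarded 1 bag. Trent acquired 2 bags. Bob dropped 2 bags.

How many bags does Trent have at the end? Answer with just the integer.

Tracking counts step by step:
Start: Trent=2, Bob=3, Yara=0
Event 1 (Bob +4): Bob: 3 -> 7. State: Trent=2, Bob=7, Yara=0
Event 2 (Yara +1): Yara: 0 -> 1. State: Trent=2, Bob=7, Yara=1
Event 3 (Trent +4): Trent: 2 -> 6. State: Trent=6, Bob=7, Yara=1
Event 4 (Bob +4): Bob: 7 -> 11. State: Trent=6, Bob=11, Yara=1
Event 5 (Bob +4): Bob: 11 -> 15. State: Trent=6, Bob=15, Yara=1
Event 6 (Bob +4): Bob: 15 -> 19. State: Trent=6, Bob=19, Yara=1
Event 7 (Yara -1): Yara: 1 -> 0. State: Trent=6, Bob=19, Yara=0
Event 8 (Trent +2): Trent: 6 -> 8. State: Trent=8, Bob=19, Yara=0
Event 9 (Bob -2): Bob: 19 -> 17. State: Trent=8, Bob=17, Yara=0

Trent's final count: 8

Answer: 8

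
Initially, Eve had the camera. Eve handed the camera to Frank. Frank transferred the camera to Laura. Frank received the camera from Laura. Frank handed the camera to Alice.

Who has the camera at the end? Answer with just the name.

Tracking the camera through each event:
Start: Eve has the camera.
After event 1: Frank has the camera.
After event 2: Laura has the camera.
After event 3: Frank has the camera.
After event 4: Alice has the camera.

Answer: Alice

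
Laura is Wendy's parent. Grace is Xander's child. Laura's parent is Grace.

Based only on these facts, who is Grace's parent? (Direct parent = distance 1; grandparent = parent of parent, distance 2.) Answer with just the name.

Answer: Xander

Derivation:
Reconstructing the parent chain from the given facts:
  Xander -> Grace -> Laura -> Wendy
(each arrow means 'parent of the next')
Positions in the chain (0 = top):
  position of Xander: 0
  position of Grace: 1
  position of Laura: 2
  position of Wendy: 3

Grace is at position 1; the parent is 1 step up the chain, i.e. position 0: Xander.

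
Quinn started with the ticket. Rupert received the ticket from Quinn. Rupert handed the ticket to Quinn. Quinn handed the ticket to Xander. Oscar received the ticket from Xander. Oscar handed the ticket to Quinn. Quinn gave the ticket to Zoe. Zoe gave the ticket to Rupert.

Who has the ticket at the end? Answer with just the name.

Answer: Rupert

Derivation:
Tracking the ticket through each event:
Start: Quinn has the ticket.
After event 1: Rupert has the ticket.
After event 2: Quinn has the ticket.
After event 3: Xander has the ticket.
After event 4: Oscar has the ticket.
After event 5: Quinn has the ticket.
After event 6: Zoe has the ticket.
After event 7: Rupert has the ticket.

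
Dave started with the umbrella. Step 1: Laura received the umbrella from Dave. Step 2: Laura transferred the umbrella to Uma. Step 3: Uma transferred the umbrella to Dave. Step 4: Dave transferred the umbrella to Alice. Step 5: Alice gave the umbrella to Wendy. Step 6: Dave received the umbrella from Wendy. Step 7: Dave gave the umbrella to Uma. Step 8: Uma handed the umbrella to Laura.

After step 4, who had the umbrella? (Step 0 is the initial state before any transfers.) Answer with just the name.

Tracking the umbrella holder through step 4:
After step 0 (start): Dave
After step 1: Laura
After step 2: Uma
After step 3: Dave
After step 4: Alice

At step 4, the holder is Alice.

Answer: Alice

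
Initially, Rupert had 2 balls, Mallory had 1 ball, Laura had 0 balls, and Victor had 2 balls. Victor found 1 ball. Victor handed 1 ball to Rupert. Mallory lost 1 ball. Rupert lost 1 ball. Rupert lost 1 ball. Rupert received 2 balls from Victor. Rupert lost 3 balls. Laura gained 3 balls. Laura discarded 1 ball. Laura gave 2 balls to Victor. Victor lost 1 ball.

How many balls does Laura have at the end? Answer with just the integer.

Tracking counts step by step:
Start: Rupert=2, Mallory=1, Laura=0, Victor=2
Event 1 (Victor +1): Victor: 2 -> 3. State: Rupert=2, Mallory=1, Laura=0, Victor=3
Event 2 (Victor -> Rupert, 1): Victor: 3 -> 2, Rupert: 2 -> 3. State: Rupert=3, Mallory=1, Laura=0, Victor=2
Event 3 (Mallory -1): Mallory: 1 -> 0. State: Rupert=3, Mallory=0, Laura=0, Victor=2
Event 4 (Rupert -1): Rupert: 3 -> 2. State: Rupert=2, Mallory=0, Laura=0, Victor=2
Event 5 (Rupert -1): Rupert: 2 -> 1. State: Rupert=1, Mallory=0, Laura=0, Victor=2
Event 6 (Victor -> Rupert, 2): Victor: 2 -> 0, Rupert: 1 -> 3. State: Rupert=3, Mallory=0, Laura=0, Victor=0
Event 7 (Rupert -3): Rupert: 3 -> 0. State: Rupert=0, Mallory=0, Laura=0, Victor=0
Event 8 (Laura +3): Laura: 0 -> 3. State: Rupert=0, Mallory=0, Laura=3, Victor=0
Event 9 (Laura -1): Laura: 3 -> 2. State: Rupert=0, Mallory=0, Laura=2, Victor=0
Event 10 (Laura -> Victor, 2): Laura: 2 -> 0, Victor: 0 -> 2. State: Rupert=0, Mallory=0, Laura=0, Victor=2
Event 11 (Victor -1): Victor: 2 -> 1. State: Rupert=0, Mallory=0, Laura=0, Victor=1

Laura's final count: 0

Answer: 0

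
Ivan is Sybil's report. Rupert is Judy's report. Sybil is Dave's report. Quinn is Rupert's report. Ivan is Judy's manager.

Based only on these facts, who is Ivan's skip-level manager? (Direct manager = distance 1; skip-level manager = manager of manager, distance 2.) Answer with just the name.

Reconstructing the manager chain from the given facts:
  Dave -> Sybil -> Ivan -> Judy -> Rupert -> Quinn
(each arrow means 'manager of the next')
Positions in the chain (0 = top):
  position of Dave: 0
  position of Sybil: 1
  position of Ivan: 2
  position of Judy: 3
  position of Rupert: 4
  position of Quinn: 5

Ivan is at position 2; the skip-level manager is 2 steps up the chain, i.e. position 0: Dave.

Answer: Dave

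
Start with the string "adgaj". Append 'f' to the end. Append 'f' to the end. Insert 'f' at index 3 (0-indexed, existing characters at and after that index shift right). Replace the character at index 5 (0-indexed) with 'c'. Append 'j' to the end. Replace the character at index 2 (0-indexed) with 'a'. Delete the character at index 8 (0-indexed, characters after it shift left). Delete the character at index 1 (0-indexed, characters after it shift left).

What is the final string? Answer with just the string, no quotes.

Answer: aafacff

Derivation:
Applying each edit step by step:
Start: "adgaj"
Op 1 (append 'f'): "adgaj" -> "adgajf"
Op 2 (append 'f'): "adgajf" -> "adgajff"
Op 3 (insert 'f' at idx 3): "adgajff" -> "adgfajff"
Op 4 (replace idx 5: 'j' -> 'c'): "adgfajff" -> "adgfacff"
Op 5 (append 'j'): "adgfacff" -> "adgfacffj"
Op 6 (replace idx 2: 'g' -> 'a'): "adgfacffj" -> "adafacffj"
Op 7 (delete idx 8 = 'j'): "adafacffj" -> "adafacff"
Op 8 (delete idx 1 = 'd'): "adafacff" -> "aafacff"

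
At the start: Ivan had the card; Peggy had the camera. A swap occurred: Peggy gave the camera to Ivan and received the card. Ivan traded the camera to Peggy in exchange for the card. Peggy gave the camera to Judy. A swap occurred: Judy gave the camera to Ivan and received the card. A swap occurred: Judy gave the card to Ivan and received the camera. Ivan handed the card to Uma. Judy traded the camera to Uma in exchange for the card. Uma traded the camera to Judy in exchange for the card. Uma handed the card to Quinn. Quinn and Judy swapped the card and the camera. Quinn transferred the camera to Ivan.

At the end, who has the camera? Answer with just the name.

Answer: Ivan

Derivation:
Tracking all object holders:
Start: card:Ivan, camera:Peggy
Event 1 (swap camera<->card: now camera:Ivan, card:Peggy). State: card:Peggy, camera:Ivan
Event 2 (swap camera<->card: now camera:Peggy, card:Ivan). State: card:Ivan, camera:Peggy
Event 3 (give camera: Peggy -> Judy). State: card:Ivan, camera:Judy
Event 4 (swap camera<->card: now camera:Ivan, card:Judy). State: card:Judy, camera:Ivan
Event 5 (swap card<->camera: now card:Ivan, camera:Judy). State: card:Ivan, camera:Judy
Event 6 (give card: Ivan -> Uma). State: card:Uma, camera:Judy
Event 7 (swap camera<->card: now camera:Uma, card:Judy). State: card:Judy, camera:Uma
Event 8 (swap camera<->card: now camera:Judy, card:Uma). State: card:Uma, camera:Judy
Event 9 (give card: Uma -> Quinn). State: card:Quinn, camera:Judy
Event 10 (swap card<->camera: now card:Judy, camera:Quinn). State: card:Judy, camera:Quinn
Event 11 (give camera: Quinn -> Ivan). State: card:Judy, camera:Ivan

Final state: card:Judy, camera:Ivan
The camera is held by Ivan.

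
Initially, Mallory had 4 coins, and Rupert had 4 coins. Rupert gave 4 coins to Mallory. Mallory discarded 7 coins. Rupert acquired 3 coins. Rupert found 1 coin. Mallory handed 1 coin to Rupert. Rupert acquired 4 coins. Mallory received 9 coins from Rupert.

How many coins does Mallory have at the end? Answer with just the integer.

Answer: 9

Derivation:
Tracking counts step by step:
Start: Mallory=4, Rupert=4
Event 1 (Rupert -> Mallory, 4): Rupert: 4 -> 0, Mallory: 4 -> 8. State: Mallory=8, Rupert=0
Event 2 (Mallory -7): Mallory: 8 -> 1. State: Mallory=1, Rupert=0
Event 3 (Rupert +3): Rupert: 0 -> 3. State: Mallory=1, Rupert=3
Event 4 (Rupert +1): Rupert: 3 -> 4. State: Mallory=1, Rupert=4
Event 5 (Mallory -> Rupert, 1): Mallory: 1 -> 0, Rupert: 4 -> 5. State: Mallory=0, Rupert=5
Event 6 (Rupert +4): Rupert: 5 -> 9. State: Mallory=0, Rupert=9
Event 7 (Rupert -> Mallory, 9): Rupert: 9 -> 0, Mallory: 0 -> 9. State: Mallory=9, Rupert=0

Mallory's final count: 9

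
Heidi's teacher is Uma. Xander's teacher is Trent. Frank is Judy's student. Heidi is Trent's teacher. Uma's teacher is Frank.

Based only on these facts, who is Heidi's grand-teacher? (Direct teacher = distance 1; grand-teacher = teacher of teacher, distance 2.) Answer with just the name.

Answer: Frank

Derivation:
Reconstructing the teacher chain from the given facts:
  Judy -> Frank -> Uma -> Heidi -> Trent -> Xander
(each arrow means 'teacher of the next')
Positions in the chain (0 = top):
  position of Judy: 0
  position of Frank: 1
  position of Uma: 2
  position of Heidi: 3
  position of Trent: 4
  position of Xander: 5

Heidi is at position 3; the grand-teacher is 2 steps up the chain, i.e. position 1: Frank.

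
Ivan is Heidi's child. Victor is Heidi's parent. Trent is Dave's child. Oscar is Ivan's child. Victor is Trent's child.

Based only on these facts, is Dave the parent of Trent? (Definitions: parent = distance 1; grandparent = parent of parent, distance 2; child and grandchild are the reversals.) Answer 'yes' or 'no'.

Answer: yes

Derivation:
Reconstructing the parent chain from the given facts:
  Dave -> Trent -> Victor -> Heidi -> Ivan -> Oscar
(each arrow means 'parent of the next')
Positions in the chain (0 = top):
  position of Dave: 0
  position of Trent: 1
  position of Victor: 2
  position of Heidi: 3
  position of Ivan: 4
  position of Oscar: 5

Dave is at position 0, Trent is at position 1; signed distance (j - i) = 1.
'parent' requires j - i = 1. Actual distance is 1, so the relation HOLDS.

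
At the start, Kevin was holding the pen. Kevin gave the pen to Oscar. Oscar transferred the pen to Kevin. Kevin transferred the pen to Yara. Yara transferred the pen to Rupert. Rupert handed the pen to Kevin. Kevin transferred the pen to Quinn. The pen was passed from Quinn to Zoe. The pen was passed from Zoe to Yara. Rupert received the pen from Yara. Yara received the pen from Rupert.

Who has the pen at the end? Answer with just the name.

Answer: Yara

Derivation:
Tracking the pen through each event:
Start: Kevin has the pen.
After event 1: Oscar has the pen.
After event 2: Kevin has the pen.
After event 3: Yara has the pen.
After event 4: Rupert has the pen.
After event 5: Kevin has the pen.
After event 6: Quinn has the pen.
After event 7: Zoe has the pen.
After event 8: Yara has the pen.
After event 9: Rupert has the pen.
After event 10: Yara has the pen.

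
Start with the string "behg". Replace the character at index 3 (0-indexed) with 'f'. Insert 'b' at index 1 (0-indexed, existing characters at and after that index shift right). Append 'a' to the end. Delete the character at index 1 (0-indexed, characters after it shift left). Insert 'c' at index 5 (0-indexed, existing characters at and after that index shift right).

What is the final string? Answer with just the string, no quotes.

Applying each edit step by step:
Start: "behg"
Op 1 (replace idx 3: 'g' -> 'f'): "behg" -> "behf"
Op 2 (insert 'b' at idx 1): "behf" -> "bbehf"
Op 3 (append 'a'): "bbehf" -> "bbehfa"
Op 4 (delete idx 1 = 'b'): "bbehfa" -> "behfa"
Op 5 (insert 'c' at idx 5): "behfa" -> "behfac"

Answer: behfac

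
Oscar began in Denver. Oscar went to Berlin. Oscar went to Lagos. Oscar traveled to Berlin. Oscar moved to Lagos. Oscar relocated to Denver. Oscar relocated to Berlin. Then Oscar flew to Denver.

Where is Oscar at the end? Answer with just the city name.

Answer: Denver

Derivation:
Tracking Oscar's location:
Start: Oscar is in Denver.
After move 1: Denver -> Berlin. Oscar is in Berlin.
After move 2: Berlin -> Lagos. Oscar is in Lagos.
After move 3: Lagos -> Berlin. Oscar is in Berlin.
After move 4: Berlin -> Lagos. Oscar is in Lagos.
After move 5: Lagos -> Denver. Oscar is in Denver.
After move 6: Denver -> Berlin. Oscar is in Berlin.
After move 7: Berlin -> Denver. Oscar is in Denver.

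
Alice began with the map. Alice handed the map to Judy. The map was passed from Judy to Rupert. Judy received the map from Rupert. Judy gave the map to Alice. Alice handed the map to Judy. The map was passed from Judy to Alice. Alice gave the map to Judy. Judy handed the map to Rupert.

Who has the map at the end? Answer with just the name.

Tracking the map through each event:
Start: Alice has the map.
After event 1: Judy has the map.
After event 2: Rupert has the map.
After event 3: Judy has the map.
After event 4: Alice has the map.
After event 5: Judy has the map.
After event 6: Alice has the map.
After event 7: Judy has the map.
After event 8: Rupert has the map.

Answer: Rupert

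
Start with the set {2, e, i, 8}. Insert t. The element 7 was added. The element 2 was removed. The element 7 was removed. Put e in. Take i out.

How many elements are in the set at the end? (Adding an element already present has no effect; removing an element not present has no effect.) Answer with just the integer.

Answer: 3

Derivation:
Tracking the set through each operation:
Start: {2, 8, e, i}
Event 1 (add t): added. Set: {2, 8, e, i, t}
Event 2 (add 7): added. Set: {2, 7, 8, e, i, t}
Event 3 (remove 2): removed. Set: {7, 8, e, i, t}
Event 4 (remove 7): removed. Set: {8, e, i, t}
Event 5 (add e): already present, no change. Set: {8, e, i, t}
Event 6 (remove i): removed. Set: {8, e, t}

Final set: {8, e, t} (size 3)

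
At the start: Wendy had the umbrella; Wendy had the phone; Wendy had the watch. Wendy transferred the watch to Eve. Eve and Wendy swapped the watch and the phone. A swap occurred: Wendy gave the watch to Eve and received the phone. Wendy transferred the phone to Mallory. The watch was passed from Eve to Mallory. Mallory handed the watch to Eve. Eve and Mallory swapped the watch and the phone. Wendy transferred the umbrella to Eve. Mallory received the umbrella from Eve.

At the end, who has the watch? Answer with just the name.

Tracking all object holders:
Start: umbrella:Wendy, phone:Wendy, watch:Wendy
Event 1 (give watch: Wendy -> Eve). State: umbrella:Wendy, phone:Wendy, watch:Eve
Event 2 (swap watch<->phone: now watch:Wendy, phone:Eve). State: umbrella:Wendy, phone:Eve, watch:Wendy
Event 3 (swap watch<->phone: now watch:Eve, phone:Wendy). State: umbrella:Wendy, phone:Wendy, watch:Eve
Event 4 (give phone: Wendy -> Mallory). State: umbrella:Wendy, phone:Mallory, watch:Eve
Event 5 (give watch: Eve -> Mallory). State: umbrella:Wendy, phone:Mallory, watch:Mallory
Event 6 (give watch: Mallory -> Eve). State: umbrella:Wendy, phone:Mallory, watch:Eve
Event 7 (swap watch<->phone: now watch:Mallory, phone:Eve). State: umbrella:Wendy, phone:Eve, watch:Mallory
Event 8 (give umbrella: Wendy -> Eve). State: umbrella:Eve, phone:Eve, watch:Mallory
Event 9 (give umbrella: Eve -> Mallory). State: umbrella:Mallory, phone:Eve, watch:Mallory

Final state: umbrella:Mallory, phone:Eve, watch:Mallory
The watch is held by Mallory.

Answer: Mallory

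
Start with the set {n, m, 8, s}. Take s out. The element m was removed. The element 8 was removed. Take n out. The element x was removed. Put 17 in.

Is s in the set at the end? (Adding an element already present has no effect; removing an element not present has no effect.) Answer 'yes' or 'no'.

Tracking the set through each operation:
Start: {8, m, n, s}
Event 1 (remove s): removed. Set: {8, m, n}
Event 2 (remove m): removed. Set: {8, n}
Event 3 (remove 8): removed. Set: {n}
Event 4 (remove n): removed. Set: {}
Event 5 (remove x): not present, no change. Set: {}
Event 6 (add 17): added. Set: {17}

Final set: {17} (size 1)
s is NOT in the final set.

Answer: no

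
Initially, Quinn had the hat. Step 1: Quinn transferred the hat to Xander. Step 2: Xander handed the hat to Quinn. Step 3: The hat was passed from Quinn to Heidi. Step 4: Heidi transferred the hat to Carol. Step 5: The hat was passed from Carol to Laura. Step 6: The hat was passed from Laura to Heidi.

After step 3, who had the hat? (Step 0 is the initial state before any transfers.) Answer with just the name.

Tracking the hat holder through step 3:
After step 0 (start): Quinn
After step 1: Xander
After step 2: Quinn
After step 3: Heidi

At step 3, the holder is Heidi.

Answer: Heidi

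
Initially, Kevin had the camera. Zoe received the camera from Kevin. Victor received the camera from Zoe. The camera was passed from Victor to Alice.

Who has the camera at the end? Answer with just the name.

Answer: Alice

Derivation:
Tracking the camera through each event:
Start: Kevin has the camera.
After event 1: Zoe has the camera.
After event 2: Victor has the camera.
After event 3: Alice has the camera.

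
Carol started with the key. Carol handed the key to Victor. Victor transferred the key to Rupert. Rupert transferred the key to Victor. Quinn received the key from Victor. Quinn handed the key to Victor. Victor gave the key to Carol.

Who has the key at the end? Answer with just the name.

Answer: Carol

Derivation:
Tracking the key through each event:
Start: Carol has the key.
After event 1: Victor has the key.
After event 2: Rupert has the key.
After event 3: Victor has the key.
After event 4: Quinn has the key.
After event 5: Victor has the key.
After event 6: Carol has the key.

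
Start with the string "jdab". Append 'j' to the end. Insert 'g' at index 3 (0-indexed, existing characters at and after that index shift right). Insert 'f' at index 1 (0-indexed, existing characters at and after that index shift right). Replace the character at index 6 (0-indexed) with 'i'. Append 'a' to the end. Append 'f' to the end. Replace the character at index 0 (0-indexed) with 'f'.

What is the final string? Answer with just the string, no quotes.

Answer: ffdagbiaf

Derivation:
Applying each edit step by step:
Start: "jdab"
Op 1 (append 'j'): "jdab" -> "jdabj"
Op 2 (insert 'g' at idx 3): "jdabj" -> "jdagbj"
Op 3 (insert 'f' at idx 1): "jdagbj" -> "jfdagbj"
Op 4 (replace idx 6: 'j' -> 'i'): "jfdagbj" -> "jfdagbi"
Op 5 (append 'a'): "jfdagbi" -> "jfdagbia"
Op 6 (append 'f'): "jfdagbia" -> "jfdagbiaf"
Op 7 (replace idx 0: 'j' -> 'f'): "jfdagbiaf" -> "ffdagbiaf"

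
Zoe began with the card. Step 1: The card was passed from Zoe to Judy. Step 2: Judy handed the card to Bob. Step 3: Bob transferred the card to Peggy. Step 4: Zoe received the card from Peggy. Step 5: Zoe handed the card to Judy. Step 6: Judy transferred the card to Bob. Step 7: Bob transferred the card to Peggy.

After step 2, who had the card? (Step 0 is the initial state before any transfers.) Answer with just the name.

Answer: Bob

Derivation:
Tracking the card holder through step 2:
After step 0 (start): Zoe
After step 1: Judy
After step 2: Bob

At step 2, the holder is Bob.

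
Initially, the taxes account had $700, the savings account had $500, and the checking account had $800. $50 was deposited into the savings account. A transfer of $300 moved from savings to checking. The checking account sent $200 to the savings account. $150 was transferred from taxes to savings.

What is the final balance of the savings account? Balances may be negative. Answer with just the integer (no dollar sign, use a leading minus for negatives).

Answer: 600

Derivation:
Tracking account balances step by step:
Start: taxes=700, savings=500, checking=800
Event 1 (deposit 50 to savings): savings: 500 + 50 = 550. Balances: taxes=700, savings=550, checking=800
Event 2 (transfer 300 savings -> checking): savings: 550 - 300 = 250, checking: 800 + 300 = 1100. Balances: taxes=700, savings=250, checking=1100
Event 3 (transfer 200 checking -> savings): checking: 1100 - 200 = 900, savings: 250 + 200 = 450. Balances: taxes=700, savings=450, checking=900
Event 4 (transfer 150 taxes -> savings): taxes: 700 - 150 = 550, savings: 450 + 150 = 600. Balances: taxes=550, savings=600, checking=900

Final balance of savings: 600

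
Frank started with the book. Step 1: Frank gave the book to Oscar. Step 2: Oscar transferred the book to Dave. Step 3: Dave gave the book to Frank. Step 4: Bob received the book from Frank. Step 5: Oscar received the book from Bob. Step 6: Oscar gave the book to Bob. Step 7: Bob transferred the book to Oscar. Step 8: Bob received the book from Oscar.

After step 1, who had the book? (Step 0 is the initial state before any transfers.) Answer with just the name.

Answer: Oscar

Derivation:
Tracking the book holder through step 1:
After step 0 (start): Frank
After step 1: Oscar

At step 1, the holder is Oscar.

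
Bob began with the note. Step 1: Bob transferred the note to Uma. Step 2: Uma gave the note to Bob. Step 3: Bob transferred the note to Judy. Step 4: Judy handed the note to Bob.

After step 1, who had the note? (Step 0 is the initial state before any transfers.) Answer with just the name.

Answer: Uma

Derivation:
Tracking the note holder through step 1:
After step 0 (start): Bob
After step 1: Uma

At step 1, the holder is Uma.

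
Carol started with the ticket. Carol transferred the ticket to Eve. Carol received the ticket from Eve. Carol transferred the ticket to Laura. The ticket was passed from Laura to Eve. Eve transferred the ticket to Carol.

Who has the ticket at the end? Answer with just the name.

Answer: Carol

Derivation:
Tracking the ticket through each event:
Start: Carol has the ticket.
After event 1: Eve has the ticket.
After event 2: Carol has the ticket.
After event 3: Laura has the ticket.
After event 4: Eve has the ticket.
After event 5: Carol has the ticket.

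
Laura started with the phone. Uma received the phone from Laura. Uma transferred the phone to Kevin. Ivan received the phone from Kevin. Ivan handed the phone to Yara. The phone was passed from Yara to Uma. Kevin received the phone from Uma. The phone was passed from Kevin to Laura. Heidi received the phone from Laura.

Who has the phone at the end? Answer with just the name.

Answer: Heidi

Derivation:
Tracking the phone through each event:
Start: Laura has the phone.
After event 1: Uma has the phone.
After event 2: Kevin has the phone.
After event 3: Ivan has the phone.
After event 4: Yara has the phone.
After event 5: Uma has the phone.
After event 6: Kevin has the phone.
After event 7: Laura has the phone.
After event 8: Heidi has the phone.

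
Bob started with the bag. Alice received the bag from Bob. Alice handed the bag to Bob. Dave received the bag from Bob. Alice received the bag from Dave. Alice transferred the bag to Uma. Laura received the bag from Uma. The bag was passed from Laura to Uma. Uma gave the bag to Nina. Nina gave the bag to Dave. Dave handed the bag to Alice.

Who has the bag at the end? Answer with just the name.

Answer: Alice

Derivation:
Tracking the bag through each event:
Start: Bob has the bag.
After event 1: Alice has the bag.
After event 2: Bob has the bag.
After event 3: Dave has the bag.
After event 4: Alice has the bag.
After event 5: Uma has the bag.
After event 6: Laura has the bag.
After event 7: Uma has the bag.
After event 8: Nina has the bag.
After event 9: Dave has the bag.
After event 10: Alice has the bag.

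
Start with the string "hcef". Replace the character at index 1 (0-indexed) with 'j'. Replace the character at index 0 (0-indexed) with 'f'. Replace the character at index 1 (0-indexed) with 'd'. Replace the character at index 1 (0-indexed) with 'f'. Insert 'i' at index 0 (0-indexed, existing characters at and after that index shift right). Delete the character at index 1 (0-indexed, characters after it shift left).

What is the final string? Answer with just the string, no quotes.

Answer: ifef

Derivation:
Applying each edit step by step:
Start: "hcef"
Op 1 (replace idx 1: 'c' -> 'j'): "hcef" -> "hjef"
Op 2 (replace idx 0: 'h' -> 'f'): "hjef" -> "fjef"
Op 3 (replace idx 1: 'j' -> 'd'): "fjef" -> "fdef"
Op 4 (replace idx 1: 'd' -> 'f'): "fdef" -> "ffef"
Op 5 (insert 'i' at idx 0): "ffef" -> "iffef"
Op 6 (delete idx 1 = 'f'): "iffef" -> "ifef"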